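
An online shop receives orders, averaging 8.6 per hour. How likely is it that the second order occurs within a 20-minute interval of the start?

0.7800

Over the interval, μ = 8.6 × 1/3 ≈ 2.86667 (a 20-minute interval = 1/3 hours).
The second arrival falls in the interval iff at least 2 events occur there: P(S_2 ≤ t) = P(N ≥ 2) = 1 − P(N ≤ 1) ≈ 0.7800.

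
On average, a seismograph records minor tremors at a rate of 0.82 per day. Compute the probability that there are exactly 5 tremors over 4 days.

0.1190

Over the interval, μ = 0.82 × 4 = 3.28 (4 days).
P(N = 5) = e^(−μ) μ^5/5! = e^(−3.28) · 3.28^5/120 ≈ 0.1190.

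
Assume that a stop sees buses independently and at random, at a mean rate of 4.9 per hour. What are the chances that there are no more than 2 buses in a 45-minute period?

Over the interval, μ = 4.9 × 0.75 = 3.675 (a 45-minute period = 0.75 hours).
P(N ≤ 2) = Σ_{j=0}^{2} e^(−μ) μ^j/j! ≈ 0.2897.

0.2897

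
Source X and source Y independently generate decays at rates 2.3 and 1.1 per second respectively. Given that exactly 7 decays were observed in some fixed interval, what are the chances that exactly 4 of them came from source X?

Given the total, each event is independently from source X with probability p = λ_X/(λ_X+λ_Y) = 2.3/3.4 ≈ 0.6765.
So K ~ Binomial(7, 2.3/3.4): P(K = 4) = C(7,4) · (2.3/3.4)^4 · (1.1/3.4)^3 ≈ 0.2482.

0.2482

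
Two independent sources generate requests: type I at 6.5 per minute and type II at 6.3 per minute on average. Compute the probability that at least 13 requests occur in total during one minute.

Independent Poisson processes superpose: combined rate λ = 6.5 + 6.3 = 12.8 per minute.
So μ = 12.8.
P(N ≥ 13) = 1 − P(N ≤ 12) ≈ 0.5147.

0.5147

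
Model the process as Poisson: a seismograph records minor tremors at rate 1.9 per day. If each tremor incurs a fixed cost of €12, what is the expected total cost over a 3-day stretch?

E[N] = 1.9 × 3 = 5.7 (a 3-day stretch = 3 days); E[cost] = 5.7 × €12 = €68.4.

€68.4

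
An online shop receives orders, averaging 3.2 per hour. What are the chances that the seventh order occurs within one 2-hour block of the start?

0.4577

Over the interval, μ = 3.2 × 2 = 6.4 (a 2-hour block = 2 hours).
The seventh arrival falls in the interval iff at least 7 events occur there: P(S_7 ≤ t) = P(N ≥ 7) = 1 − P(N ≤ 6) ≈ 0.4577.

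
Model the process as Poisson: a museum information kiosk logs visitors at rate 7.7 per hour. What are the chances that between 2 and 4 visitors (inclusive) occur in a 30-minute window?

0.5549

Over the interval, μ = 7.7 × 0.5 = 3.85 (a 30-minute window = 0.5 hours).
P(2 ≤ N ≤ 4) = Σ_{j=2}^{4} e^(−3.85) · 3.85^j/j! ≈ 0.5549.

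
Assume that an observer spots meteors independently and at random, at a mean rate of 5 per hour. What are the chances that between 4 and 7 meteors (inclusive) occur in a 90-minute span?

0.4655

Over the interval, μ = 5 × 1.5 = 7.5 (a 90-minute span = 1.5 hours).
P(4 ≤ N ≤ 7) = Σ_{j=4}^{7} e^(−7.5) · 7.5^j/j! ≈ 0.4655.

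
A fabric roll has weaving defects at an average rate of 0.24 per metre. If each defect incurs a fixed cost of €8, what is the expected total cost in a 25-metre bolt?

E[N] = 0.24 × 25 = 6 (a 25-metre bolt = 25 metres); E[cost] = 6 × €8 = €48.

€48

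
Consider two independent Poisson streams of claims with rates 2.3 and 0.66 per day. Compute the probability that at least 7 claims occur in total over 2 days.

Independent Poisson processes superpose: combined rate λ = 2.3 + 0.66 = 2.96 per day.
Over the interval, μ = 2.96 × 2 = 5.92 (2 days).
P(N ≥ 7) = 1 − P(N ≤ 6) ≈ 0.3808.

0.3808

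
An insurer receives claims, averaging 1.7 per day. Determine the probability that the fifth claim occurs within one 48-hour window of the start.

Over the interval, μ = 1.7 × 2 = 3.4 (a 48-hour window = 2 days).
The fifth arrival falls in the interval iff at least 5 events occur there: P(S_5 ≤ t) = P(N ≥ 5) = 1 − P(N ≤ 4) ≈ 0.2558.

0.2558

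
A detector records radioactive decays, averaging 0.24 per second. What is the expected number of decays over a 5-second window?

1.2

E[N] = λt = 0.24 × 5 = 1.2 (a 5-second window = 5 seconds).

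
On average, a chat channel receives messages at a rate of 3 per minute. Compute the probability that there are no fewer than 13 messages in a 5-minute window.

0.7324

Over the interval, μ = 3 × 5 = 15 (a 5-minute window = 5 minutes).
P(N ≥ 13) = 1 − P(N ≤ 12) = 1 − Σ_{j=0}^{12} e^(−μ) μ^j/j! ≈ 0.7324.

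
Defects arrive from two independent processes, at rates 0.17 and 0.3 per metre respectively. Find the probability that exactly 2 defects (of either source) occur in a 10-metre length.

Independent Poisson processes superpose: combined rate λ = 0.17 + 0.3 = 0.47 per metre.
Over the interval, μ = 0.47 × 10 = 4.7 (a 10-metre length = 10 metres).
P(N = 2) = e^(−4.7) · 4.7^2/2! ≈ 0.1005.

0.1005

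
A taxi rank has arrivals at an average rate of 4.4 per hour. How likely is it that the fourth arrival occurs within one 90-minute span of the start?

0.8948

Over the interval, μ = 4.4 × 1.5 = 6.6 (a 90-minute span = 1.5 hours).
The fourth arrival falls in the interval iff at least 4 events occur there: P(S_4 ≤ t) = P(N ≥ 4) = 1 − P(N ≤ 3) ≈ 0.8948.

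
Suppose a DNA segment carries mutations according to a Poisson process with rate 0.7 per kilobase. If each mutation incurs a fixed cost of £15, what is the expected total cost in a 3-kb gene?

E[N] = 0.7 × 3 = 2.1 (a 3-kb gene = 3 kilobases); E[cost] = 2.1 × £15 = £31.5.

£31.5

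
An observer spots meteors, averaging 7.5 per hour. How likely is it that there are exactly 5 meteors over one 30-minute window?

0.1453

Over the interval, μ = 7.5 × 0.5 = 3.75 (a 30-minute window = 0.5 hours).
P(N = 5) = e^(−μ) μ^5/5! = e^(−3.75) · 3.75^5/120 ≈ 0.1453.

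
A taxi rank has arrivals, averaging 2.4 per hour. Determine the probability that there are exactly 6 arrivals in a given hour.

With mean μ = 2.4 per hour,
P(N = 6) = e^(−μ) μ^6/6! = e^(−2.4) · 2.4^6/720 ≈ 0.0241.

0.0241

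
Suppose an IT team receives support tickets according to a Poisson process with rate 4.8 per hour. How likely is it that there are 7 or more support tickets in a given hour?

0.2092

With mean μ = 4.8 per hour,
P(N ≥ 7) = 1 − P(N ≤ 6) = 1 − Σ_{j=0}^{6} e^(−μ) μ^j/j! ≈ 0.2092.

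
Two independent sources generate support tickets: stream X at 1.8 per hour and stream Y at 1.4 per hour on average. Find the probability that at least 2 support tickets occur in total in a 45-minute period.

Independent Poisson processes superpose: combined rate λ = 1.8 + 1.4 = 3.2 per hour.
Over the interval, μ = 3.2 × 0.75 = 2.4 (a 45-minute period = 0.75 hours).
P(N ≥ 2) = 1 − P(N ≤ 1) ≈ 0.6916.

0.6916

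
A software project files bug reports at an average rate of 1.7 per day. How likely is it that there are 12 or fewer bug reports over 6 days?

0.7722

Over the interval, μ = 1.7 × 6 = 10.2 (6 days).
P(N ≤ 12) = Σ_{j=0}^{12} e^(−μ) μ^j/j! ≈ 0.7722.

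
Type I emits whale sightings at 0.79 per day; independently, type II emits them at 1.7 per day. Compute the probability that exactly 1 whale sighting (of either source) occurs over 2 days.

Independent Poisson processes superpose: combined rate λ = 0.79 + 1.7 = 2.49 per day.
Over the interval, μ = 2.49 × 2 = 4.98 (2 days).
P(N = 1) = e^(−4.98) · 4.98^1/1! ≈ 0.0342.

0.0342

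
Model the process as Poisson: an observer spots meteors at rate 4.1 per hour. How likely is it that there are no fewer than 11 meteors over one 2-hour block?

Over the interval, μ = 4.1 × 2 = 8.2 (a 2-hour block = 2 hours).
P(N ≥ 11) = 1 − P(N ≤ 10) = 1 − Σ_{j=0}^{10} e^(−μ) μ^j/j! ≈ 0.2045.

0.2045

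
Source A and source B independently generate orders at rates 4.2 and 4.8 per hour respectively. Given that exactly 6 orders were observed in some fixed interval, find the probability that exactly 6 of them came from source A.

0.0103

Given the total, each event is independently from source A with probability p = λ_A/(λ_A+λ_B) = 4.2/9 ≈ 0.4667.
So K ~ Binomial(6, 4.2/9): P(K = 6) = C(6,6) · (4.2/9)^6 · (4.8/9)^0 ≈ 0.0103.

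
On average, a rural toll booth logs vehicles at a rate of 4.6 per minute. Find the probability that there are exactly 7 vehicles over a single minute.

0.0869

With mean μ = 4.6 per minute,
P(N = 7) = e^(−μ) μ^7/7! = e^(−4.6) · 4.6^7/5040 ≈ 0.0869.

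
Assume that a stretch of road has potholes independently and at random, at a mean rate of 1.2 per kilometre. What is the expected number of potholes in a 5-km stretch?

E[N] = λt = 1.2 × 5 = 6 (a 5-km stretch = 5 kilometres).

6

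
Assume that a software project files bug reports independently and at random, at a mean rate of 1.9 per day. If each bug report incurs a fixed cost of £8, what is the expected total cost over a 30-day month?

£456

E[N] = 1.9 × 30 = 57 (a 30-day month = 30 days); E[cost] = 57 × £8 = £456.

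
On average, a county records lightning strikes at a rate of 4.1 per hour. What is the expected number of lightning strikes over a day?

E[N] = λt = 4.1 × 24 = 98.4 (a day = 24 hours).

98.4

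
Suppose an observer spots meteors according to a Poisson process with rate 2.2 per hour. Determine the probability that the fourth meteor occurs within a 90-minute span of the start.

0.4197

Over the interval, μ = 2.2 × 1.5 = 3.3 (a 90-minute span = 1.5 hours).
The fourth arrival falls in the interval iff at least 4 events occur there: P(S_4 ≤ t) = P(N ≥ 4) = 1 − P(N ≤ 3) ≈ 0.4197.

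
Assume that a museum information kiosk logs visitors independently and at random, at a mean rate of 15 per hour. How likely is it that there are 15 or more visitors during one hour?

0.5343

With mean μ = 15 per hour,
P(N ≥ 15) = 1 − P(N ≤ 14) = 1 − Σ_{j=0}^{14} e^(−μ) μ^j/j! ≈ 0.5343.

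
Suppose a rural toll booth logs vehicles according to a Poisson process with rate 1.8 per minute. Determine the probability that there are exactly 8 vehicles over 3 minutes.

0.0810

Over the interval, μ = 1.8 × 3 = 5.4 (3 minutes).
P(N = 8) = e^(−μ) μ^8/8! = e^(−5.4) · 5.4^8/40320 ≈ 0.0810.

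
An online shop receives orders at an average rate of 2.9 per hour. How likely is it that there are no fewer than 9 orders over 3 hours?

0.5042

Over the interval, μ = 2.9 × 3 = 8.7 (3 hours).
P(N ≥ 9) = 1 − P(N ≤ 8) = 1 − Σ_{j=0}^{8} e^(−μ) μ^j/j! ≈ 0.5042.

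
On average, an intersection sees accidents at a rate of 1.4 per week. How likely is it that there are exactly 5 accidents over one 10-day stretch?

Over the interval, μ = 1.4 × 10/7 = 2 (a 10-day stretch = 10/7 weeks).
P(N = 5) = e^(−μ) μ^5/5! = e^(−2) · 2^5/120 ≈ 0.0361.

0.0361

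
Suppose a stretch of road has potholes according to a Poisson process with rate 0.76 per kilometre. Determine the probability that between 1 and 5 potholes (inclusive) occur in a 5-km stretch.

Over the interval, μ = 0.76 × 5 = 3.8 (a 5-km stretch = 5 kilometres).
P(1 ≤ N ≤ 5) = Σ_{j=1}^{5} e^(−3.8) · 3.8^j/j! ≈ 0.7932.

0.7932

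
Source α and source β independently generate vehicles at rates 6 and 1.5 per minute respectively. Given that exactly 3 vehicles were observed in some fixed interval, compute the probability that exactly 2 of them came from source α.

0.3840

Given the total, each event is independently from source α with probability p = λ_α/(λ_α+λ_β) = 6/7.5 = 0.8000.
So K ~ Binomial(3, 6/7.5): P(K = 2) = C(3,2) · (6/7.5)^2 · (1.5/7.5)^1 ≈ 0.3840.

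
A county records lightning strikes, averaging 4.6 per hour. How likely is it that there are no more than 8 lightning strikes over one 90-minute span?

Over the interval, μ = 4.6 × 1.5 = 6.9 (a 90-minute span = 1.5 hours).
P(N ≤ 8) = Σ_{j=0}^{8} e^(−μ) μ^j/j! ≈ 0.7420.

0.7420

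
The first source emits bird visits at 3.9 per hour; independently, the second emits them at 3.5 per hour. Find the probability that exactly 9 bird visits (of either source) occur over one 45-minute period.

0.0535

Independent Poisson processes superpose: combined rate λ = 3.9 + 3.5 = 7.4 per hour.
Over the interval, μ = 7.4 × 0.75 = 5.55 (a 45-minute period = 0.75 hours).
P(N = 9) = e^(−5.55) · 5.55^9/9! ≈ 0.0535.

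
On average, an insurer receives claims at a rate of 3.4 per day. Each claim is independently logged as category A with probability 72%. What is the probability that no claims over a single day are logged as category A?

0.0865

Thinning: the claims that are logged as category A themselves form a Poisson process with rate 0.72 × 3.4 = 2.448 per day.
So μ = 2.448.
P(N = 0) = e^(−2.448) · 2.448^0/0! ≈ 0.0865.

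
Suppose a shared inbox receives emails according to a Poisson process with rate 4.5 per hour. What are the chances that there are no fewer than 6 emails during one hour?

With mean μ = 4.5 per hour,
P(N ≥ 6) = 1 − P(N ≤ 5) = 1 − Σ_{j=0}^{5} e^(−μ) μ^j/j! ≈ 0.2971.

0.2971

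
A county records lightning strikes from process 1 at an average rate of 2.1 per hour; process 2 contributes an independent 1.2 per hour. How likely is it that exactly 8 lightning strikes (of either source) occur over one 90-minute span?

Independent Poisson processes superpose: combined rate λ = 2.1 + 1.2 = 3.3 per hour.
Over the interval, μ = 3.3 × 1.5 = 4.95 (a 90-minute span = 1.5 hours).
P(N = 8) = e^(−4.95) · 4.95^8/8! ≈ 0.0633.

0.0633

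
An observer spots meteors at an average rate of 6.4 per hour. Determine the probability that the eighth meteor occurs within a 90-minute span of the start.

0.7416

Over the interval, μ = 6.4 × 1.5 = 9.6 (a 90-minute span = 1.5 hours).
The eighth arrival falls in the interval iff at least 8 events occur there: P(S_8 ≤ t) = P(N ≥ 8) = 1 − P(N ≤ 7) ≈ 0.7416.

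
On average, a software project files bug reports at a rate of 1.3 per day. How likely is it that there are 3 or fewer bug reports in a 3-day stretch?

0.4532

Over the interval, μ = 1.3 × 3 = 3.9 (a 3-day stretch = 3 days).
P(N ≤ 3) = Σ_{j=0}^{3} e^(−μ) μ^j/j! ≈ 0.4532.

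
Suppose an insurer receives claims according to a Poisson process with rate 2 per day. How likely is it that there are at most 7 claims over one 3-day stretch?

0.7440

Over the interval, μ = 2 × 3 = 6 (a 3-day stretch = 3 days).
P(N ≤ 7) = Σ_{j=0}^{7} e^(−μ) μ^j/j! ≈ 0.7440.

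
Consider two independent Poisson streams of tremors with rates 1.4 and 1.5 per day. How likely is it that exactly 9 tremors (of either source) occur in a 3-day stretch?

0.1311

Independent Poisson processes superpose: combined rate λ = 1.4 + 1.5 = 2.9 per day.
Over the interval, μ = 2.9 × 3 = 8.7 (a 3-day stretch = 3 days).
P(N = 9) = e^(−8.7) · 8.7^9/9! ≈ 0.1311.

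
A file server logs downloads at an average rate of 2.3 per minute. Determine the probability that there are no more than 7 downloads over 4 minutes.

0.3010

Over the interval, μ = 2.3 × 4 = 9.2 (4 minutes).
P(N ≤ 7) = Σ_{j=0}^{7} e^(−μ) μ^j/j! ≈ 0.3010.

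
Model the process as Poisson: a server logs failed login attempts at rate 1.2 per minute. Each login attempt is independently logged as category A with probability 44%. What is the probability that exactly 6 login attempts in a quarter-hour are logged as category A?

0.1246

Thinning: the login attempts that are logged as category A themselves form a Poisson process with rate 0.44 × 1.2 = 0.528 per minute.
Over the interval, μ = 0.528 × 15 = 7.92 (a quarter-hour = 15 minutes).
P(N = 6) = e^(−7.92) · 7.92^6/6! ≈ 0.1246.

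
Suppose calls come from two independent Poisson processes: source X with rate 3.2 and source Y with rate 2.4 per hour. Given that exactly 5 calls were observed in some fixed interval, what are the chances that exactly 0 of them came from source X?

Given the total, each event is independently from source X with probability p = λ_X/(λ_X+λ_Y) = 3.2/5.6 ≈ 0.5714.
So K ~ Binomial(5, 3.2/5.6): P(K = 0) = C(5,0) · (3.2/5.6)^0 · (2.4/5.6)^5 ≈ 0.0145.

0.0145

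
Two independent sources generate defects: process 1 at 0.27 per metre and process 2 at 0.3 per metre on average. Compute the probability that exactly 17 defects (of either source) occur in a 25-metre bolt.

Independent Poisson processes superpose: combined rate λ = 0.27 + 0.3 = 0.57 per metre.
Over the interval, μ = 0.57 × 25 = 14.25 (a 25-metre bolt = 25 metres).
P(N = 17) = e^(−14.25) · 14.25^17/17! ≈ 0.0750.

0.0750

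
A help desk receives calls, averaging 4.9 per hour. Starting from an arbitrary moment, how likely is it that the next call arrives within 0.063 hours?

Inter-arrival times are exponential with rate λ = 4.9 per hour.
P(T ≤ 0.063) = 1 − e^(−λt) = 1 − e^(−4.9 × 0.063) = 1 − e^(−0.3087) ≈ 0.2656.

0.2656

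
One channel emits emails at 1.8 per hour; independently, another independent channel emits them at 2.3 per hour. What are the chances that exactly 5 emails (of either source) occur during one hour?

0.1600

Independent Poisson processes superpose: combined rate λ = 1.8 + 2.3 = 4.1 per hour.
So μ = 4.1.
P(N = 5) = e^(−4.1) · 4.1^5/5! ≈ 0.1600.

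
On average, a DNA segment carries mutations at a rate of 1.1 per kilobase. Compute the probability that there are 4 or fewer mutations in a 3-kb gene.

Over the interval, μ = 1.1 × 3 = 3.3 (a 3-kb gene = 3 kilobases).
P(N ≤ 4) = Σ_{j=0}^{4} e^(−μ) μ^j/j! ≈ 0.7626.

0.7626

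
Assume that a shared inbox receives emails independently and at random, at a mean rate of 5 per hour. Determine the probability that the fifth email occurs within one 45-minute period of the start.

Over the interval, μ = 5 × 0.75 = 3.75 (a 45-minute period = 0.75 hours).
The fifth arrival falls in the interval iff at least 5 events occur there: P(S_5 ≤ t) = P(N ≥ 5) = 1 − P(N ≤ 4) ≈ 0.3225.

0.3225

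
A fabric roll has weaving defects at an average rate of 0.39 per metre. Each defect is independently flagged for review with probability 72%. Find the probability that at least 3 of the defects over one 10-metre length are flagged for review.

Thinning: the defects that are flagged for review themselves form a Poisson process with rate 0.72 × 0.39 = 0.2808 per metre.
Over the interval, μ = 0.2808 × 10 = 2.808 (a 10-metre length = 10 metres).
P(N ≥ 3) = 1 − P(N ≤ 2) ≈ 0.5325.

0.5325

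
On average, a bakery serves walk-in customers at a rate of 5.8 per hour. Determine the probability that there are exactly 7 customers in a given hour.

0.1326

With mean μ = 5.8 per hour,
P(N = 7) = e^(−μ) μ^7/7! = e^(−5.8) · 5.8^7/5040 ≈ 0.1326.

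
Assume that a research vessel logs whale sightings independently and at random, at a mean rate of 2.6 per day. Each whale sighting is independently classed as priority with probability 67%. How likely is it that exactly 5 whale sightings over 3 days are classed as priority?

0.1746

Thinning: the whale sightings that are classed as priority themselves form a Poisson process with rate 0.67 × 2.6 = 1.742 per day.
Over the interval, μ = 1.742 × 3 = 5.226 (3 days).
P(N = 5) = e^(−5.226) · 5.226^5/5! ≈ 0.1746.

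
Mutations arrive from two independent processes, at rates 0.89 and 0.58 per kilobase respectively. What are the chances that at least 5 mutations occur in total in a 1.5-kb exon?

Independent Poisson processes superpose: combined rate λ = 0.89 + 0.58 = 1.47 per kilobase.
Over the interval, μ = 1.47 × 1.5 = 2.205 (a 1.5-kb exon = 1.5 kilobases).
P(N ≥ 5) = 1 − P(N ≤ 4) ≈ 0.0730.

0.0730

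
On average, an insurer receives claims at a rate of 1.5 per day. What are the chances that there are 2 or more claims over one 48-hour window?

Over the interval, μ = 1.5 × 2 = 3 (a 48-hour window = 2 days).
P(N ≥ 2) = 1 − P(N ≤ 1) = 1 − Σ_{j=0}^{1} e^(−μ) μ^j/j! ≈ 0.8009.

0.8009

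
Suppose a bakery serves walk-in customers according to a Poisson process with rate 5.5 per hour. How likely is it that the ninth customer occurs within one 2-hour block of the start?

Over the interval, μ = 5.5 × 2 = 11 (a 2-hour block = 2 hours).
The ninth arrival falls in the interval iff at least 9 events occur there: P(S_9 ≤ t) = P(N ≥ 9) = 1 − P(N ≤ 8) ≈ 0.7680.

0.7680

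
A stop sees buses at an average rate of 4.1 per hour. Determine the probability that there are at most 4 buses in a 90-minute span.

0.2655

Over the interval, μ = 4.1 × 1.5 = 6.15 (a 90-minute span = 1.5 hours).
P(N ≤ 4) = Σ_{j=0}^{4} e^(−μ) μ^j/j! ≈ 0.2655.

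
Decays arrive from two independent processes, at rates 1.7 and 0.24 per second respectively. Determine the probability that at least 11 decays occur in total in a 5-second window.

0.3795

Independent Poisson processes superpose: combined rate λ = 1.7 + 0.24 = 1.94 per second.
Over the interval, μ = 1.94 × 5 = 9.7 (a 5-second window = 5 seconds).
P(N ≥ 11) = 1 − P(N ≤ 10) ≈ 0.3795.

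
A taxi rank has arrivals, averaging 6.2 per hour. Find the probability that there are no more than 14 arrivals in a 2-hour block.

0.7347

Over the interval, μ = 6.2 × 2 = 12.4 (a 2-hour block = 2 hours).
P(N ≤ 14) = Σ_{j=0}^{14} e^(−μ) μ^j/j! ≈ 0.7347.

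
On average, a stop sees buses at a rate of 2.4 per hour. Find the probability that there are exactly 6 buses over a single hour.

0.0241

With mean μ = 2.4 per hour,
P(N = 6) = e^(−μ) μ^6/6! = e^(−2.4) · 2.4^6/720 ≈ 0.0241.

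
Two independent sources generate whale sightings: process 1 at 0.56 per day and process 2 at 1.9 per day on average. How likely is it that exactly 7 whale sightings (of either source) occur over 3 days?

0.1475

Independent Poisson processes superpose: combined rate λ = 0.56 + 1.9 = 2.46 per day.
Over the interval, μ = 2.46 × 3 = 7.38 (3 days).
P(N = 7) = e^(−7.38) · 7.38^7/7! ≈ 0.1475.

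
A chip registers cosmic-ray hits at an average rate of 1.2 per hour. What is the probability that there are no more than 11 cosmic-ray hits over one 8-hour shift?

0.7412

Over the interval, μ = 1.2 × 8 = 9.6 (an 8-hour shift = 8 hours).
P(N ≤ 11) = Σ_{j=0}^{11} e^(−μ) μ^j/j! ≈ 0.7412.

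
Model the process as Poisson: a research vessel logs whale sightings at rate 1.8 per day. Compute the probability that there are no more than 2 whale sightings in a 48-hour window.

0.3027

Over the interval, μ = 1.8 × 2 = 3.6 (a 48-hour window = 2 days).
P(N ≤ 2) = Σ_{j=0}^{2} e^(−μ) μ^j/j! ≈ 0.3027.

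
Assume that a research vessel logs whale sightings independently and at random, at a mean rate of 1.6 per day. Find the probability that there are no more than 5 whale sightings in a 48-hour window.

0.8946

Over the interval, μ = 1.6 × 2 = 3.2 (a 48-hour window = 2 days).
P(N ≤ 5) = Σ_{j=0}^{5} e^(−μ) μ^j/j! ≈ 0.8946.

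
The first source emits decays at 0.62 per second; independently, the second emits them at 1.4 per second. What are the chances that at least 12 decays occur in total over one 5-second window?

0.3147

Independent Poisson processes superpose: combined rate λ = 0.62 + 1.4 = 2.02 per second.
Over the interval, μ = 2.02 × 5 = 10.1 (a 5-second window = 5 seconds).
P(N ≥ 12) = 1 − P(N ≤ 11) ≈ 0.3147.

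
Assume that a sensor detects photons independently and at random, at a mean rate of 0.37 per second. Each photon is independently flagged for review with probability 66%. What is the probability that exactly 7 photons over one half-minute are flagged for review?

0.1479

Thinning: the photons that are flagged for review themselves form a Poisson process with rate 0.66 × 0.37 = 0.2442 per second.
Over the interval, μ = 0.2442 × 30 = 7.326 (a half-minute = 30 seconds).
P(N = 7) = e^(−7.326) · 7.326^7/7! ≈ 0.1479.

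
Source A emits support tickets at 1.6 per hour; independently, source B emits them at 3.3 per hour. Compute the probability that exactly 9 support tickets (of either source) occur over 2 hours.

0.1274

Independent Poisson processes superpose: combined rate λ = 1.6 + 3.3 = 4.9 per hour.
Over the interval, μ = 4.9 × 2 = 9.8 (2 hours).
P(N = 9) = e^(−9.8) · 9.8^9/9! ≈ 0.1274.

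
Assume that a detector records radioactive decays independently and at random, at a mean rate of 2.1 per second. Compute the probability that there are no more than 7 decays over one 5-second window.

0.1785

Over the interval, μ = 2.1 × 5 = 10.5 (a 5-second window = 5 seconds).
P(N ≤ 7) = Σ_{j=0}^{7} e^(−μ) μ^j/j! ≈ 0.1785.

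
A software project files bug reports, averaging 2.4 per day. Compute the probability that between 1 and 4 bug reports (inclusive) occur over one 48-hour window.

Over the interval, μ = 2.4 × 2 = 4.8 (a 48-hour window = 2 days).
P(1 ≤ N ≤ 4) = Σ_{j=1}^{4} e^(−4.8) · 4.8^j/j! ≈ 0.4680.

0.4680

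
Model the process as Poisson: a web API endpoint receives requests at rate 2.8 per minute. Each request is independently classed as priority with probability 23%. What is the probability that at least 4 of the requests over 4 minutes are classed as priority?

Thinning: the requests that are classed as priority themselves form a Poisson process with rate 0.23 × 2.8 = 0.644 per minute.
Over the interval, μ = 0.644 × 4 = 2.576 (4 minutes).
P(N ≥ 4) = 1 − P(N ≤ 3) ≈ 0.2588.

0.2588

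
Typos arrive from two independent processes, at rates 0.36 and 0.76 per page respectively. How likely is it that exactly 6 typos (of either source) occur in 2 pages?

0.0187

Independent Poisson processes superpose: combined rate λ = 0.36 + 0.76 = 1.12 per page.
Over the interval, μ = 1.12 × 2 = 2.24 (2 pages).
P(N = 6) = e^(−2.24) · 2.24^6/6! ≈ 0.0187.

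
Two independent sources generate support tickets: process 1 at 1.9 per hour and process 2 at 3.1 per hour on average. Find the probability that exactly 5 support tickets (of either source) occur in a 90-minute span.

0.1094

Independent Poisson processes superpose: combined rate λ = 1.9 + 3.1 = 5 per hour.
Over the interval, μ = 5 × 1.5 = 7.5 (a 90-minute span = 1.5 hours).
P(N = 5) = e^(−7.5) · 7.5^5/5! ≈ 0.1094.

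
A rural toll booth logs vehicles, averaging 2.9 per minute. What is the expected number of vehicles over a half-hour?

E[N] = λt = 2.9 × 30 = 87 (a half-hour = 30 minutes).

87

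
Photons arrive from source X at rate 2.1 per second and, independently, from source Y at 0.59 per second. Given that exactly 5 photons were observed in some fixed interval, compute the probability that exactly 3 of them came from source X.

Given the total, each event is independently from source X with probability p = λ_X/(λ_X+λ_Y) = 2.1/2.69 ≈ 0.7807.
So K ~ Binomial(5, 2.1/2.69): P(K = 3) = C(5,3) · (2.1/2.69)^3 · (0.59/2.69)^2 ≈ 0.2289.

0.2289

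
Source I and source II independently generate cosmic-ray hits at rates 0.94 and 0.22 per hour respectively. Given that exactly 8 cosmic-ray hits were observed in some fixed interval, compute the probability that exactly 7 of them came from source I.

Given the total, each event is independently from source I with probability p = λ_I/(λ_I+λ_II) = 0.94/1.16 ≈ 0.8103.
So K ~ Binomial(8, 0.94/1.16): P(K = 7) = C(8,7) · (0.94/1.16)^7 · (0.22/1.16)^1 ≈ 0.3481.

0.3481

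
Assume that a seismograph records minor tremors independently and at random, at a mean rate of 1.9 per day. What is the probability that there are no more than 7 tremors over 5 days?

0.2687

Over the interval, μ = 1.9 × 5 = 9.5 (5 days).
P(N ≤ 7) = Σ_{j=0}^{7} e^(−μ) μ^j/j! ≈ 0.2687.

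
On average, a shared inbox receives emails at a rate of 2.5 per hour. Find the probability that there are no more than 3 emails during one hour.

0.7576

With mean μ = 2.5 per hour,
P(N ≤ 3) = Σ_{j=0}^{3} e^(−μ) μ^j/j! ≈ 0.7576.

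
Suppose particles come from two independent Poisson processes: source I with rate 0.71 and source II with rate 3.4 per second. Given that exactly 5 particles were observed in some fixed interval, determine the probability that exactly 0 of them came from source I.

Given the total, each event is independently from source I with probability p = λ_I/(λ_I+λ_II) = 0.71/4.11 ≈ 0.1727.
So K ~ Binomial(5, 0.71/4.11): P(K = 0) = C(5,0) · (0.71/4.11)^0 · (3.4/4.11)^5 ≈ 0.3874.

0.3874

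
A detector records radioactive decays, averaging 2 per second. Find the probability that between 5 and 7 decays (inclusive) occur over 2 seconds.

0.3200

Over the interval, μ = 2 × 2 = 4 (2 seconds).
P(5 ≤ N ≤ 7) = Σ_{j=5}^{7} e^(−4) · 4^j/j! ≈ 0.3200.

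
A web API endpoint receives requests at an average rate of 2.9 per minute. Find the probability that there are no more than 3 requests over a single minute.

With mean μ = 2.9 per minute,
P(N ≤ 3) = Σ_{j=0}^{3} e^(−μ) μ^j/j! ≈ 0.6696.

0.6696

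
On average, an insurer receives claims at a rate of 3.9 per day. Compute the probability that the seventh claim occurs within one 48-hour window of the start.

Over the interval, μ = 3.9 × 2 = 7.8 (a 48-hour window = 2 days).
The seventh arrival falls in the interval iff at least 7 events occur there: P(S_7 ≤ t) = P(N ≥ 7) = 1 − P(N ≤ 6) ≈ 0.6616.

0.6616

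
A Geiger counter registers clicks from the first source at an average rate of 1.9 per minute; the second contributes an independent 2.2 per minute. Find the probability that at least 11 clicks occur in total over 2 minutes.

Independent Poisson processes superpose: combined rate λ = 1.9 + 2.2 = 4.1 per minute.
Over the interval, μ = 4.1 × 2 = 8.2 (2 minutes).
P(N ≥ 11) = 1 − P(N ≤ 10) ≈ 0.2045.

0.2045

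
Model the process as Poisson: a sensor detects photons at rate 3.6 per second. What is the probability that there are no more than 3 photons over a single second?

0.5152

With mean μ = 3.6 per second,
P(N ≤ 3) = Σ_{j=0}^{3} e^(−μ) μ^j/j! ≈ 0.5152.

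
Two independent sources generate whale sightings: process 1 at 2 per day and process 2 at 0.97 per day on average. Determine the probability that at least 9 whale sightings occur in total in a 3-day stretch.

0.5324

Independent Poisson processes superpose: combined rate λ = 2 + 0.97 = 2.97 per day.
Over the interval, μ = 2.97 × 3 = 8.91 (a 3-day stretch = 3 days).
P(N ≥ 9) = 1 − P(N ≤ 8) ≈ 0.5324.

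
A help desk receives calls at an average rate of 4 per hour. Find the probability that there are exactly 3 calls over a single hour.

0.1954

With mean μ = 4 per hour,
P(N = 3) = e^(−μ) μ^3/3! = e^(−4) · 4^3/6 ≈ 0.1954.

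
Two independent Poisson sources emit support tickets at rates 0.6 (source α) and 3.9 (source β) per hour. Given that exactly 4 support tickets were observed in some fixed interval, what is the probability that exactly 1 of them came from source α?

Given the total, each event is independently from source α with probability p = λ_α/(λ_α+λ_β) = 0.6/4.5 ≈ 0.1333.
So K ~ Binomial(4, 0.6/4.5): P(K = 1) = C(4,1) · (0.6/4.5)^1 · (3.9/4.5)^3 ≈ 0.3472.

0.3472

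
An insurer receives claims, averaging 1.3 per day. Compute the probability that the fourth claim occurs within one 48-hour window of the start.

0.2640

Over the interval, μ = 1.3 × 2 = 2.6 (a 48-hour window = 2 days).
The fourth arrival falls in the interval iff at least 4 events occur there: P(S_4 ≤ t) = P(N ≥ 4) = 1 − P(N ≤ 3) ≈ 0.2640.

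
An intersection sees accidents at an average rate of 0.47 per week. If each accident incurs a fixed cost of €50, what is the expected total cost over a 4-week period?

€94

E[N] = 0.47 × 4 = 1.88 (a 4-week period = 4 weeks); E[cost] = 1.88 × €50 = €94.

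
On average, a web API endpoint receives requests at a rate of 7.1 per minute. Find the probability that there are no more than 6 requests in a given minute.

With mean μ = 7.1 per minute,
P(N ≤ 6) = Σ_{j=0}^{6} e^(−μ) μ^j/j! ≈ 0.4349.

0.4349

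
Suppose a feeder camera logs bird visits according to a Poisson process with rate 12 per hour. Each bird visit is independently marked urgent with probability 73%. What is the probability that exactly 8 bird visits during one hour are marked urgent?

Thinning: the bird visits that are marked urgent themselves form a Poisson process with rate 0.73 × 12 = 8.76 per hour.
So μ = 8.76.
P(N = 8) = e^(−8.76) · 8.76^8/8! ≈ 0.1349.

0.1349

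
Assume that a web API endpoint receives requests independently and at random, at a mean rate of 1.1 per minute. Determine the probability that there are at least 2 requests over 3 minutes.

Over the interval, μ = 1.1 × 3 = 3.3 (3 minutes).
P(N ≥ 2) = 1 − P(N ≤ 1) = 1 − Σ_{j=0}^{1} e^(−μ) μ^j/j! ≈ 0.8414.

0.8414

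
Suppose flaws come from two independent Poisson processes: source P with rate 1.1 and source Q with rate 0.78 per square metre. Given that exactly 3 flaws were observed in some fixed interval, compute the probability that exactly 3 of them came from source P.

Given the total, each event is independently from source P with probability p = λ_P/(λ_P+λ_Q) = 1.1/1.88 ≈ 0.5851.
So K ~ Binomial(3, 1.1/1.88): P(K = 3) = C(3,3) · (1.1/1.88)^3 · (0.78/1.88)^0 ≈ 0.2003.

0.2003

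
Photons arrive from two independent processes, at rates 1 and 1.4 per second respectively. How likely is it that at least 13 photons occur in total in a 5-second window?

0.4240

Independent Poisson processes superpose: combined rate λ = 1 + 1.4 = 2.4 per second.
Over the interval, μ = 2.4 × 5 = 12 (a 5-second window = 5 seconds).
P(N ≥ 13) = 1 − P(N ≤ 12) ≈ 0.4240.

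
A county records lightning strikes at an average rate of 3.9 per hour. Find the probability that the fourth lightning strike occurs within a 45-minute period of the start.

0.3360

Over the interval, μ = 3.9 × 0.75 = 2.925 (a 45-minute period = 0.75 hours).
The fourth arrival falls in the interval iff at least 4 events occur there: P(S_4 ≤ t) = P(N ≥ 4) = 1 − P(N ≤ 3) ≈ 0.3360.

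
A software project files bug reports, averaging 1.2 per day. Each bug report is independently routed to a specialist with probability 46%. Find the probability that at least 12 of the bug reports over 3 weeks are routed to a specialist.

0.4910

Thinning: the bug reports that are routed to a specialist themselves form a Poisson process with rate 0.46 × 1.2 = 0.552 per day.
Over the interval, μ = 0.552 × 21 = 11.592 (3 weeks = 21 days).
P(N ≥ 12) = 1 − P(N ≤ 11) ≈ 0.4910.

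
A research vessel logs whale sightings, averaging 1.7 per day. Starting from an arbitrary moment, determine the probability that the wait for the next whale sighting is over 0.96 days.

0.1955

The wait for the next event is exponential with rate λ = 1.7 per day.
P(T > 0.96) = e^(−λt) = e^(−1.7 × 0.96) = e^(−1.632) ≈ 0.1955.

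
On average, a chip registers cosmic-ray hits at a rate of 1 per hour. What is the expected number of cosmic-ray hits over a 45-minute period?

0.75

E[N] = λt = 1 × 0.75 = 0.75 (a 45-minute period = 0.75 hours).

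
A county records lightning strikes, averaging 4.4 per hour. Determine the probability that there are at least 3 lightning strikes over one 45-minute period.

0.6406

Over the interval, μ = 4.4 × 0.75 = 3.3 (a 45-minute period = 0.75 hours).
P(N ≥ 3) = 1 − P(N ≤ 2) = 1 − Σ_{j=0}^{2} e^(−μ) μ^j/j! ≈ 0.6406.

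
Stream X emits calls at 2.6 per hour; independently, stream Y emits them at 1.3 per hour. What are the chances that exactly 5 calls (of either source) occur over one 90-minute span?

Independent Poisson processes superpose: combined rate λ = 2.6 + 1.3 = 3.9 per hour.
Over the interval, μ = 3.9 × 1.5 = 5.85 (a 90-minute span = 1.5 hours).
P(N = 5) = e^(−5.85) · 5.85^5/5! ≈ 0.1644.

0.1644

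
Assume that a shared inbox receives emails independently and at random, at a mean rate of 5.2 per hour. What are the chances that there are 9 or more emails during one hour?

With mean μ = 5.2 per hour,
P(N ≥ 9) = 1 − P(N ≤ 8) = 1 − Σ_{j=0}^{8} e^(−μ) μ^j/j! ≈ 0.0819.

0.0819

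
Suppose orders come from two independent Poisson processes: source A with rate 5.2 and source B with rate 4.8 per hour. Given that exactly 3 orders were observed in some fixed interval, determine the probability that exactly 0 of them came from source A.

Given the total, each event is independently from source A with probability p = λ_A/(λ_A+λ_B) = 5.2/10 = 0.5200.
So K ~ Binomial(3, 5.2/10): P(K = 0) = C(3,0) · (5.2/10)^0 · (4.8/10)^3 ≈ 0.1106.

0.1106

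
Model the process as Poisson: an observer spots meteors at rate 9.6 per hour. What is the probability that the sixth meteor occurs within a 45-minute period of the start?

Over the interval, μ = 9.6 × 0.75 = 7.2 (a 45-minute period = 0.75 hours).
The sixth arrival falls in the interval iff at least 6 events occur there: P(S_6 ≤ t) = P(N ≥ 6) = 1 − P(N ≤ 5) ≈ 0.7241.

0.7241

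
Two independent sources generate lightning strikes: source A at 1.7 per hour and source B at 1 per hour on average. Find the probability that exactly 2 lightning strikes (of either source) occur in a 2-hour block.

0.0659

Independent Poisson processes superpose: combined rate λ = 1.7 + 1 = 2.7 per hour.
Over the interval, μ = 2.7 × 2 = 5.4 (a 2-hour block = 2 hours).
P(N = 2) = e^(−5.4) · 5.4^2/2! ≈ 0.0659.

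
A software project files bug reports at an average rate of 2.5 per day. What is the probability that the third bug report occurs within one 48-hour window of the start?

0.8753

Over the interval, μ = 2.5 × 2 = 5 (a 48-hour window = 2 days).
The third arrival falls in the interval iff at least 3 events occur there: P(S_3 ≤ t) = P(N ≥ 3) = 1 − P(N ≤ 2) ≈ 0.8753.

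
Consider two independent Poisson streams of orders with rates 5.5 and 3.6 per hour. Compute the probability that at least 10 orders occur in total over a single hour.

0.4258

Independent Poisson processes superpose: combined rate λ = 5.5 + 3.6 = 9.1 per hour.
So μ = 9.1.
P(N ≥ 10) = 1 − P(N ≤ 9) ≈ 0.4258.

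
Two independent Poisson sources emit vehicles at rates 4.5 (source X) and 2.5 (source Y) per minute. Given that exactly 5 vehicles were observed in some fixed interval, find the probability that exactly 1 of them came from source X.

Given the total, each event is independently from source X with probability p = λ_X/(λ_X+λ_Y) = 4.5/7 ≈ 0.6429.
So K ~ Binomial(5, 4.5/7): P(K = 1) = C(5,1) · (4.5/7)^1 · (2.5/7)^4 ≈ 0.0523.

0.0523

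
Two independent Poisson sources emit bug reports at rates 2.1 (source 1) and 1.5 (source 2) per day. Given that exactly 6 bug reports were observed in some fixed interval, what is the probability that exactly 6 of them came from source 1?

Given the total, each event is independently from source 1 with probability p = λ_1/(λ_1+λ_2) = 2.1/3.6 ≈ 0.5833.
So K ~ Binomial(6, 2.1/3.6): P(K = 6) = C(6,6) · (2.1/3.6)^6 · (1.5/3.6)^0 ≈ 0.0394.

0.0394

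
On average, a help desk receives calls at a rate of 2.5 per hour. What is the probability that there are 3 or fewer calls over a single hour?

With mean μ = 2.5 per hour,
P(N ≤ 3) = Σ_{j=0}^{3} e^(−μ) μ^j/j! ≈ 0.7576.

0.7576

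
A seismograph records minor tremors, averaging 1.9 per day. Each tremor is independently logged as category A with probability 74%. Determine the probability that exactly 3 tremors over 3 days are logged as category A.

0.1842

Thinning: the tremors that are logged as category A themselves form a Poisson process with rate 0.74 × 1.9 = 1.406 per day.
Over the interval, μ = 1.406 × 3 = 4.218 (3 days).
P(N = 3) = e^(−4.218) · 4.218^3/3! ≈ 0.1842.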